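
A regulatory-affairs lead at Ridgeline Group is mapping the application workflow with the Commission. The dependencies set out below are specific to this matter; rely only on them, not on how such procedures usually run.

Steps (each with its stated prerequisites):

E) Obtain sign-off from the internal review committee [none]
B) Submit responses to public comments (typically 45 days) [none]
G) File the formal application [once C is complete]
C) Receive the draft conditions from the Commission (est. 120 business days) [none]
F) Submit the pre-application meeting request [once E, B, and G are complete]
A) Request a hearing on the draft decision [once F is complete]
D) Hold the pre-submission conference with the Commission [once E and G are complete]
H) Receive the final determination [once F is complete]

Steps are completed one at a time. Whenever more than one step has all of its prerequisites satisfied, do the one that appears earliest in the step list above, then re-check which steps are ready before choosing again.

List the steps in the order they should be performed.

E → B → C → G → F → A → D → H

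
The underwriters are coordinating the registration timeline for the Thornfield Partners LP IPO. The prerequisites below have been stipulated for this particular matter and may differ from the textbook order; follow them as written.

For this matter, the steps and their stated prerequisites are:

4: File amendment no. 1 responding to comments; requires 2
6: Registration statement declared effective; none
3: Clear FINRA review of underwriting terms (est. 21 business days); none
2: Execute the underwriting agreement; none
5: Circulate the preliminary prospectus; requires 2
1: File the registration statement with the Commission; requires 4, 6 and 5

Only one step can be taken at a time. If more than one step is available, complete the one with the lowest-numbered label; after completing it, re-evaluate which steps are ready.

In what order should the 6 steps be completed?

Nothing is required for 2, 3 and 6. 2 has the earlier label → 2 first.
Ready: 3, 4, 5 and 6. 3 has the earlier label → 3.
Now 4, 5 and 6 have their prerequisites met. 4 has the earlier label, so 4 next.
Ready: 5 and 6. 5 has the earlier label → 5.
6 is the only step now ready → 6.
1 is the only step now ready → 1.

2, 3, 4, 5, 6, 1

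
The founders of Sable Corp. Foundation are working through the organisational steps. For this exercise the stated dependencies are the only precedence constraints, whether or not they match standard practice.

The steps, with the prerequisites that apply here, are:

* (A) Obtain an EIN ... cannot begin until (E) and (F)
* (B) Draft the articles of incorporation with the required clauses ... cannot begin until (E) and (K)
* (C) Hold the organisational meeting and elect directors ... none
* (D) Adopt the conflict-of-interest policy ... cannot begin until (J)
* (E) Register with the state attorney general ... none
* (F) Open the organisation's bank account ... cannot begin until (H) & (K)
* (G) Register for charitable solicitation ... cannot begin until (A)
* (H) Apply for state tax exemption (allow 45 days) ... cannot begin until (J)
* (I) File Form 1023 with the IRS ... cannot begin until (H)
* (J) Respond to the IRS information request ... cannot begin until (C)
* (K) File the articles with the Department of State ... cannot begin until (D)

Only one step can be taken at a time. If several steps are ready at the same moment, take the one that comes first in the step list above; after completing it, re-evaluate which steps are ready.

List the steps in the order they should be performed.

(C), (E), (J), (D), (H), (I), (K), (B), (F), (A), (G)

(C) and (E) have no prerequisites; (C) is listed earlier, so (C) is first.
Ready: (E) and (J). (E) is listed earlier → (E).
(J) needed (C), now all done → (J).
(D) and (H) are both available; (D) is listed earlier → (D).
Ready: (H) and (K). (H) is listed earlier → (H).
(I) and (K) are both available; (I) is listed earlier → (I).
That leaves (K) as the only ready step → (K).
Now (B) and (F) have their prerequisites met. (B) is listed earlier, so (B) next.
That leaves (F) as the only ready step → (F).
(A) needed (E) and (F), now all done → (A).
Next only (G) has its prerequisites met → (G).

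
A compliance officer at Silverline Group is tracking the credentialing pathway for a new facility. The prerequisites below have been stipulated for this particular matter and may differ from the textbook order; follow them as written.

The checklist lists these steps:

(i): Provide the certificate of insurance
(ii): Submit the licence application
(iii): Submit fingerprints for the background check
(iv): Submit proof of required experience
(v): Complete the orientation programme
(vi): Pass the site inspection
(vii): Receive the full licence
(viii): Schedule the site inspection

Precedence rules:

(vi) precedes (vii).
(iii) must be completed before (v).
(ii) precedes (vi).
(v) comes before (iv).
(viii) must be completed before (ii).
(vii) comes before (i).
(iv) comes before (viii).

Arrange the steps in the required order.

(iii), (v), (iv), (viii), (ii), (vi), (vii), (i)

(iii) is the only step with nothing outstanding, so it goes first.
(v) needed (iii), now all done → (v).
(iv) needed (v), now all done → (iv).
(viii) is the only step now ready → (viii).
Next only (ii) has its prerequisites met → (ii).
(vi) needed (ii), now all done → (vi).
Next only (vii) has its prerequisites met → (vii).
(i) is the only step now ready → (i).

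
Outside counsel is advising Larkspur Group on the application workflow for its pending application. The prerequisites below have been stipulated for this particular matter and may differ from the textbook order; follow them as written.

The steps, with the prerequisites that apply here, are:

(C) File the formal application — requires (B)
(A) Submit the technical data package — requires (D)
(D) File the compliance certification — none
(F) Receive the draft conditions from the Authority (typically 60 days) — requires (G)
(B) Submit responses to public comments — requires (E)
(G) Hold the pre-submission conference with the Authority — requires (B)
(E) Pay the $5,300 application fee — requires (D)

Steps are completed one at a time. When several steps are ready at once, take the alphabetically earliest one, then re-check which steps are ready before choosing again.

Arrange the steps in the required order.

(D) is the only step with nothing outstanding, so it goes first.
Ready: (A) and (E). (A) has the earlier label → (A).
That leaves (E) as the only ready step → (E).
Next only (B) has its prerequisites met → (B).
(C) and (G) are both available; (C) has the earlier label → (C).
Next only (G) has its prerequisites met → (G).
(F) needed (G), now all done → (F).

(D), (A), (E), (B), (C), (G), (F)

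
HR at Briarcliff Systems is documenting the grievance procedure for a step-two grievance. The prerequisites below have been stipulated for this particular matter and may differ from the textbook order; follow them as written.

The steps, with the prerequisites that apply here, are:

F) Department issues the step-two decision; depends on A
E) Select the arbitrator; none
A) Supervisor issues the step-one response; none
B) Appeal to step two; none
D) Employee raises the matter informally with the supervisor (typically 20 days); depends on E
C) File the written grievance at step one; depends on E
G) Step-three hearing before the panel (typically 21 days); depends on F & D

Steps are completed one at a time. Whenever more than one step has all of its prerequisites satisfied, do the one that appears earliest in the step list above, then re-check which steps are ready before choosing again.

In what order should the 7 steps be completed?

E A F B D C G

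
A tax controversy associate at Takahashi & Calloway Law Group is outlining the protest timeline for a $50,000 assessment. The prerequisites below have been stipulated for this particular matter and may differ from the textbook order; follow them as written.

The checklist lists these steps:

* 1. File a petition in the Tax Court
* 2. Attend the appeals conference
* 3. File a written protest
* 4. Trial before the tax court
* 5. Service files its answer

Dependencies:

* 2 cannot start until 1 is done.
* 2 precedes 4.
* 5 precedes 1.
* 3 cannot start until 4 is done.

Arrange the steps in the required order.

Only 5 has no prerequisites, so it is first.
1 needed 5, now all done → 1.
That leaves 2 as the only ready step → 2.
4 needed 2, now all done → 4.
Next only 3 has its prerequisites met → 3.

5, 1, 2, 4, 3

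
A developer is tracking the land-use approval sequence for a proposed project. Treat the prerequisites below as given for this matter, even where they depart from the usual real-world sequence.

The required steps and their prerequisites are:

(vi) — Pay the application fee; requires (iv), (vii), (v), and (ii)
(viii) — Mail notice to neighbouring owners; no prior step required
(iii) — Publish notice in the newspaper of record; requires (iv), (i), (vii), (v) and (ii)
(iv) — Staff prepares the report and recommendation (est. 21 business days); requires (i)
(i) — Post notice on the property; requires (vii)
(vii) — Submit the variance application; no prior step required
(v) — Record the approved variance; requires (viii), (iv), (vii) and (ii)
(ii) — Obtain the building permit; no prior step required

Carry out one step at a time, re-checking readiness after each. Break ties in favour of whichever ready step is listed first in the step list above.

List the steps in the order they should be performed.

(viii) (vii) (i) (iv) (ii) (v) (vi) (iii)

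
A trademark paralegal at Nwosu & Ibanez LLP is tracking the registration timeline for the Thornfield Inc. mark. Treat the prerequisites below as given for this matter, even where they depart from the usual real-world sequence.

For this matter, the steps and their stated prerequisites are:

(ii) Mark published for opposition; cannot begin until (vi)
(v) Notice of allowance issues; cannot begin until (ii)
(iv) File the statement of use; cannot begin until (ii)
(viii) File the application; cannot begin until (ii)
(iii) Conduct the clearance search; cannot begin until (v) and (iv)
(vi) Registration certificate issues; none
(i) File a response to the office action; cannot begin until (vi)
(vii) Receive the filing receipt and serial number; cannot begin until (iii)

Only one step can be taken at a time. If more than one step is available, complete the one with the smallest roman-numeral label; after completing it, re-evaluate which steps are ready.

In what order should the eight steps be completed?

Only (vi) has no prerequisites, so it is first.
Now (i) and (ii) have their prerequisites met. (i) has the earlier label, so (i) next.
(ii) needed (vi), now all done → (ii).
(iv), (v) and (viii) are all available; (iv) has the earlier label → (iv).
Now (v) and (viii) have their prerequisites met. (v) has the earlier label, so (v) next.
Ready: (iii) and (viii). (iii) has the earlier label → (iii).
Ready: (vii) and (viii). (vii) has the earlier label → (vii).
(viii) is the only step now ready → (viii).

(vi) (i) (ii) (iv) (v) (iii) (vii) (viii)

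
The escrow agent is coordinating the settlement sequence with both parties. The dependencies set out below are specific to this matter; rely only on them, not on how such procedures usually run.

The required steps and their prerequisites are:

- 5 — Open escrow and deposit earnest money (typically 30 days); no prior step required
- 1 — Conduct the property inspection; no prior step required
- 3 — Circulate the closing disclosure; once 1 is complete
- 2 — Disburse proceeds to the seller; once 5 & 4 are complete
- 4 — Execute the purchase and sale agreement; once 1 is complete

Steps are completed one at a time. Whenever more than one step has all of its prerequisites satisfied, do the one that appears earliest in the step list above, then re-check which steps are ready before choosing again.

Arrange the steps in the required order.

5 and 1 have no prerequisites; 5 is listed earlier, so 5 is first.
Next only 1 has its prerequisites met → 1.
Now 3 and 4 have their prerequisites met. 3 is listed earlier, so 3 next.
Next only 4 has its prerequisites met → 4.
Next only 2 has its prerequisites met → 2.

5, 1, 3, 4, 2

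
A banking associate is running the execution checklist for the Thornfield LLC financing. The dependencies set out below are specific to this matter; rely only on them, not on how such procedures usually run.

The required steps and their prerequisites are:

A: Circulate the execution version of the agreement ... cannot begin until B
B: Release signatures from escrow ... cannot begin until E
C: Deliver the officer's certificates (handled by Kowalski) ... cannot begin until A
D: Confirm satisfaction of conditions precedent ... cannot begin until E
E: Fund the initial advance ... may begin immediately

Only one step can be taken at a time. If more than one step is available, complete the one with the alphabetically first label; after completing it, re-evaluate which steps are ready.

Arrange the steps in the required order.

E, B, A, C, D

Only E has no prerequisites, so it is first.
Ready: B and D. B has the earlier label → B.
Now A and D have their prerequisites met. A has the earlier label, so A next.
Now C and D have their prerequisites met. C has the earlier label, so C next.
D needed E, now all done → D.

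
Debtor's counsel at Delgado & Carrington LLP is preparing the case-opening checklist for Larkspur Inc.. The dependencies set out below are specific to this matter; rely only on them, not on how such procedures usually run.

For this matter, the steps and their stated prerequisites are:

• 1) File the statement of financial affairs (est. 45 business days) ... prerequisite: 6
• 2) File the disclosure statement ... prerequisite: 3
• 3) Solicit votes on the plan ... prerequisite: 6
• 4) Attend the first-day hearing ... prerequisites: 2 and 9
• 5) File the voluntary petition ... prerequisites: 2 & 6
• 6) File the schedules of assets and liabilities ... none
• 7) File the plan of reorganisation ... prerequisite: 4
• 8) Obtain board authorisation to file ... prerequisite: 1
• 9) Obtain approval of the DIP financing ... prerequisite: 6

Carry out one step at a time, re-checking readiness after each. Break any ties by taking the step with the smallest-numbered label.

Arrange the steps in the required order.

6 is the only step with nothing outstanding, so it goes first.
Ready: 1, 3 and 9. 1 has the earlier label → 1.
3, 8 and 9 are all available; 3 has the earlier label → 3.
2 now also ready, so the ready set is {2, 8, 9}; 2 has the earlier label → 2.
Ready: 5, 8 and 9. 5 has the earlier label → 5.
Ready: 8 and 9. 8 has the earlier label → 8.
9 needed 6, now all done → 9.
4 is the only step now ready → 4.
7 is the only step now ready → 7.

6 → 1 → 3 → 2 → 5 → 8 → 9 → 4 → 7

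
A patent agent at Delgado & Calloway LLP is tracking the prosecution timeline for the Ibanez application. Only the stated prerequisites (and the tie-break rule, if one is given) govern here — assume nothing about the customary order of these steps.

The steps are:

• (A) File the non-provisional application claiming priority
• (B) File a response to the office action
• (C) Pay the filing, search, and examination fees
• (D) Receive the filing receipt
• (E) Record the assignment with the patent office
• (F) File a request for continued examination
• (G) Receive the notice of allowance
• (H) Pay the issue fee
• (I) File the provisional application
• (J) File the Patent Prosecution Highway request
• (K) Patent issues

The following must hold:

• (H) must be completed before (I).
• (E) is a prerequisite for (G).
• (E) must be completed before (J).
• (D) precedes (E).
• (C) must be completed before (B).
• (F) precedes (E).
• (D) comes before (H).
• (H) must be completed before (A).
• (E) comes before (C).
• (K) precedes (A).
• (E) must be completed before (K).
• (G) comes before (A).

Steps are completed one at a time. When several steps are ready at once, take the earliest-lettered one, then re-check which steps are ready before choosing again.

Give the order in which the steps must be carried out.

(D), (F), (E), (C), (B), (G), (H), (I), (J), (K), (A)

(D) and (F) have no prerequisites; (D) has the earlier label, so (D) is first.
(H) now also ready, so the ready set is {(F), (H)}; (F) has the earlier label → (F).
(E) now also ready, so the ready set is {(E), (H)}; (E) has the earlier label → (E).
(C), (G), (J) and (K) now also ready, so the ready set is {(C), (G), (H), (J), (K)}; (C) has the earlier label → (C).
Ready: (B), (G), (H), (J) and (K). (B) has the earlier label → (B).
Ready: (G), (H), (J) and (K). (G) has the earlier label → (G).
(H), (J) and (K) are all available; (H) has the earlier label → (H).
(I) now also ready, so the ready set is {(I), (J), (K)}; (I) has the earlier label → (I).
(J) and (K) are both available; (J) has the earlier label → (J).
That leaves (K) as the only ready step → (K).
Next only (A) has its prerequisites met → (A).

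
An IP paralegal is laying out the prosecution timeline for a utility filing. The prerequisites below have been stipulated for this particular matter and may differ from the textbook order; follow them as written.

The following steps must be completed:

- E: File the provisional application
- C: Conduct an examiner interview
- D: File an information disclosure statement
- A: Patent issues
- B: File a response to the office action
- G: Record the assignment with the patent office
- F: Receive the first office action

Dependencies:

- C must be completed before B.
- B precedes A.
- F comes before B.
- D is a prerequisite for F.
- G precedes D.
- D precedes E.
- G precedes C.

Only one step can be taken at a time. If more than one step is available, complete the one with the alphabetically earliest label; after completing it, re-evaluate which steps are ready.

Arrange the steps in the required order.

G has no prerequisites → G first.
Now C and D have their prerequisites met. C has the earlier label, so C next.
D is the only step now ready → D.
Now E and F have their prerequisites met. E has the earlier label, so E next.
Next only F has its prerequisites met → F.
Next only B has its prerequisites met → B.
Next only A has its prerequisites met → A.

G → C → D → E → F → B → A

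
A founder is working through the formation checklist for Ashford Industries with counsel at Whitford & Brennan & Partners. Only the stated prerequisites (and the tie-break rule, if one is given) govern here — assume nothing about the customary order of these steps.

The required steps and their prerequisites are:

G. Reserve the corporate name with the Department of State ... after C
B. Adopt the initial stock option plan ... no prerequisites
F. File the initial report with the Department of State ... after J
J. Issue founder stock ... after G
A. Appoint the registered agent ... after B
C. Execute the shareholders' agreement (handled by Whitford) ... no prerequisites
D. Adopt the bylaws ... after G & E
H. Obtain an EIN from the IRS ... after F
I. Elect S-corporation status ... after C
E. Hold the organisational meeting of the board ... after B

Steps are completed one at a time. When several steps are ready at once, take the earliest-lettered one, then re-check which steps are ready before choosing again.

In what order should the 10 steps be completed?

Nothing is required for B and C. B has the earlier label → B first.
Now A, C and E have their prerequisites met. A has the earlier label, so A next.
C and E are both available; C has the earlier label → C.
Ready: E, G and I. E has the earlier label → E.
G and I are both available; G has the earlier label → G.
D and J now also ready, so the ready set is {D, I, J}; D has the earlier label → D.
Ready: I and J. I has the earlier label → I.
J needed G, now all done → J.
F is the only step now ready → F.
H needed F, now all done → H.

B, A, C, E, G, D, I, J, F, H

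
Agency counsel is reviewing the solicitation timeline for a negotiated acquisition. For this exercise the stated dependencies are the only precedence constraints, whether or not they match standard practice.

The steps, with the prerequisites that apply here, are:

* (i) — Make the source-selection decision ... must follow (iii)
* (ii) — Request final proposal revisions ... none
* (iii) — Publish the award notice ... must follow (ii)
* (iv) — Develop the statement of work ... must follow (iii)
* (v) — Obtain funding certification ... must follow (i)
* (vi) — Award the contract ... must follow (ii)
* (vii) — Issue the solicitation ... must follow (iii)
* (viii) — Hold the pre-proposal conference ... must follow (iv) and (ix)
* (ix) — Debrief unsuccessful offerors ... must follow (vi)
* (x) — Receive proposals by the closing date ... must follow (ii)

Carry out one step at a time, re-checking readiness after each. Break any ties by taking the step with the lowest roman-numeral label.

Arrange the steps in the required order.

(ii) is the only step with nothing outstanding, so it goes first.
Ready: (iii), (vi) and (x). (iii) has the earlier label → (iii).
(i), (iv), (vi), (vii) and (x) are all available; (i) has the earlier label → (i).
(v) now also ready, so the ready set is {(iv), (v), (vi), (vii), (x)}; (iv) has the earlier label → (iv).
Now (v), (vi), (vii) and (x) have their prerequisites met. (v) has the earlier label, so (v) next.
Now (vi), (vii) and (x) have their prerequisites met. (vi) has the earlier label, so (vi) next.
(ix) now also ready, so the ready set is {(vii), (ix), (x)}; (vii) has the earlier label → (vii).
(ix) and (x) are both available; (ix) has the earlier label → (ix).
Now (viii) and (x) have their prerequisites met. (viii) has the earlier label, so (viii) next.
Next only (x) has its prerequisites met → (x).

(ii) → (iii) → (i) → (iv) → (v) → (vi) → (vii) → (ix) → (viii) → (x)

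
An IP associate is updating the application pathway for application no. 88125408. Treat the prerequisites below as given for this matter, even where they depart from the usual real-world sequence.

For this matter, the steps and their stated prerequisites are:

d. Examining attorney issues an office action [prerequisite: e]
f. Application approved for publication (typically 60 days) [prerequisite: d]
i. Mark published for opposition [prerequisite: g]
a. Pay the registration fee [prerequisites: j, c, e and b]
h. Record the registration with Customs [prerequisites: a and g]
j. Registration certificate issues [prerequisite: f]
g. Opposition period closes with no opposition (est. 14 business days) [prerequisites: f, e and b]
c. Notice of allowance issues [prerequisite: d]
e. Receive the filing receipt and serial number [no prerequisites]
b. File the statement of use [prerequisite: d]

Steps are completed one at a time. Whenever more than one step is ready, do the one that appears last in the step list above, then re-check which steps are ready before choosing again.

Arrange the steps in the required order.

e is the only step with nothing outstanding, so it goes first.
d needed e, now all done → d.
b, c and f are all available; b is listed later → b.
Now c and f have their prerequisites met. c is listed later, so c next.
f needed d, now all done → f.
Now g and j have their prerequisites met. g is listed later, so g next.
Ready: j and i. j is listed later → j.
a now also ready, so the ready set is {a, i}; a is listed later → a.
Now h and i have their prerequisites met. h is listed later, so h next.
i is the only step now ready → i.

e, d, b, c, f, g, j, a, h, i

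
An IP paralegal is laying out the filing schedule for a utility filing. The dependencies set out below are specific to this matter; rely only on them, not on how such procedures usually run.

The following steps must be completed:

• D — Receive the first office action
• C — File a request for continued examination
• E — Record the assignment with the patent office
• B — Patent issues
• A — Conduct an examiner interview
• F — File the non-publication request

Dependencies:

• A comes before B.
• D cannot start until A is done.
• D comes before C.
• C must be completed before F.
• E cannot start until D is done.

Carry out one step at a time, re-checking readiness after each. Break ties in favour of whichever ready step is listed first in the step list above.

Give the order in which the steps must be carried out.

A, D, C, E, B, F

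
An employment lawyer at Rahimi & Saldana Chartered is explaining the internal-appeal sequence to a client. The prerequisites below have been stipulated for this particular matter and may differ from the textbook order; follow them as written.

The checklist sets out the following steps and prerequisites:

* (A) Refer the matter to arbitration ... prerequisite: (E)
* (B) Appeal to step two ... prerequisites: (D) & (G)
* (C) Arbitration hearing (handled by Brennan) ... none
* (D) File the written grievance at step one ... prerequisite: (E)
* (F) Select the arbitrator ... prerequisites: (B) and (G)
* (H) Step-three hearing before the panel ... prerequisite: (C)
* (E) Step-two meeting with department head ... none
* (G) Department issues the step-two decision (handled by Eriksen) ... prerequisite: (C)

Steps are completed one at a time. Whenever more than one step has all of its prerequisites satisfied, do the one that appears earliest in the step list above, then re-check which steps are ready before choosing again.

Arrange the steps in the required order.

(C), (H), (E), (A), (D), (G), (B), (F)

Nothing is required for (C) and (E). (C) is listed earlier → (C) first.
(H) and (G) now also ready, so the ready set is {(H), (E), (G)}; (H) is listed earlier → (H).
(E) and (G) are both available; (E) is listed earlier → (E).
Now (A), (D) and (G) have their prerequisites met. (A) is listed earlier, so (A) next.
(D) and (G) are both available; (D) is listed earlier → (D).
(G) is the only step now ready → (G).
Next only (B) has its prerequisites met → (B).
Next only (F) has its prerequisites met → (F).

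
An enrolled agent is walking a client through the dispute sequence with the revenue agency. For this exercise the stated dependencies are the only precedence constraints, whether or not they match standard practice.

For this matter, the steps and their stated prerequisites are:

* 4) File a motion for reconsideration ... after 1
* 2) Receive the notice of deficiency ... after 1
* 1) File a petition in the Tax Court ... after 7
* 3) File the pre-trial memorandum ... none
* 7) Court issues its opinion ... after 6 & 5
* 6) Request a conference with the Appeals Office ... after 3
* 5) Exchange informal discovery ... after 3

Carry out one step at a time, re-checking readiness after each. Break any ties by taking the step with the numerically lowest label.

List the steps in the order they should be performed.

3 has no prerequisites → 3 first.
Ready: 5 and 6. 5 has the earlier label → 5.
Next only 6 has its prerequisites met → 6.
Next only 7 has its prerequisites met → 7.
That leaves 1 as the only ready step → 1.
Ready: 2 and 4. 2 has the earlier label → 2.
4 needed 1, now all done → 4.

3 → 5 → 6 → 7 → 1 → 2 → 4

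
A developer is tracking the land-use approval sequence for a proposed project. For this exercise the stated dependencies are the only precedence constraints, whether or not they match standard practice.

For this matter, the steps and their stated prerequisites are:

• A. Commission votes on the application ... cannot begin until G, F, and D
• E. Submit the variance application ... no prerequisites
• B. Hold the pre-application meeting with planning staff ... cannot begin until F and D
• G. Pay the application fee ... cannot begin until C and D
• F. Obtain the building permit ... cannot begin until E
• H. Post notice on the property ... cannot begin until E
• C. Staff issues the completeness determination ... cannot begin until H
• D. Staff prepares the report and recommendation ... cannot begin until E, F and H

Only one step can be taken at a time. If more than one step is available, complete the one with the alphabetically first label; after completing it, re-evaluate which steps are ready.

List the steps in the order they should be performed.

Only E has no prerequisites, so it is first.
Now F and H have their prerequisites met. F has the earlier label, so F next.
H is the only step now ready → H.
C and D are both available; C has the earlier label → C.
D needed E, F and H, now all done → D.
Ready: B and G. B has the earlier label → B.
G is the only step now ready → G.
Next only A has its prerequisites met → A.

E F H C D B G A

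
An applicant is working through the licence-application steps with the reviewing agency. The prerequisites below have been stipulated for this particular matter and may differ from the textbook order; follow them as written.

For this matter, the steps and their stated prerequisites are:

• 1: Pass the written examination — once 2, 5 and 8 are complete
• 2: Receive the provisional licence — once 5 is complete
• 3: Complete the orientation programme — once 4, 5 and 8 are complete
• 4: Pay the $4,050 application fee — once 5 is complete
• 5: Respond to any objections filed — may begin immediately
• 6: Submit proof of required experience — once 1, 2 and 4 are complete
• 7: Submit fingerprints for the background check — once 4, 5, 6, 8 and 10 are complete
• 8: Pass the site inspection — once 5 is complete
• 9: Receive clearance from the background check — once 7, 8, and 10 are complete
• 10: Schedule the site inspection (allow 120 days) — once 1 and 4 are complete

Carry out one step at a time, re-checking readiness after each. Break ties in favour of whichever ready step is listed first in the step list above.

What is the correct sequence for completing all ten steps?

Only 5 has no prerequisites, so it is first.
Now 2, 4 and 8 have their prerequisites met. 2 is listed earlier, so 2 next.
Now 4 and 8 have their prerequisites met. 4 is listed earlier, so 4 next.
8 is the only step now ready → 8.
Ready: 1 and 3. 1 is listed earlier → 1.
Ready: 3, 6 and 10. 3 is listed earlier → 3.
Ready: 6 and 10. 6 is listed earlier → 6.
That leaves 10 as the only ready step → 10.
Next only 7 has its prerequisites met → 7.
9 needed 7, 8 and 10, now all done → 9.

5 → 2 → 4 → 8 → 1 → 3 → 6 → 10 → 7 → 9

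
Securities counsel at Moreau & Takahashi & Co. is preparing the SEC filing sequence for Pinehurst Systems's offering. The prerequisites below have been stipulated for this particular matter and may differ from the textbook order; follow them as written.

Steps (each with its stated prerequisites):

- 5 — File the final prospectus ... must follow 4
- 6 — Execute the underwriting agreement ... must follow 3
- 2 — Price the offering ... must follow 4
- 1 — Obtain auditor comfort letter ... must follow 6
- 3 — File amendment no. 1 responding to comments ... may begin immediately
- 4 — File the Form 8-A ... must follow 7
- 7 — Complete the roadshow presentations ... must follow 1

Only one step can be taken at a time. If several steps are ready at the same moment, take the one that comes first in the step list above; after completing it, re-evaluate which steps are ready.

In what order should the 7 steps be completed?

3 6 1 7 4 5 2

3 is the only step with nothing outstanding, so it goes first.
6 is the only step now ready → 6.
Next only 1 has its prerequisites met → 1.
7 is the only step now ready → 7.
4 is the only step now ready → 4.
Now 5 and 2 have their prerequisites met. 5 is listed earlier, so 5 next.
Next only 2 has its prerequisites met → 2.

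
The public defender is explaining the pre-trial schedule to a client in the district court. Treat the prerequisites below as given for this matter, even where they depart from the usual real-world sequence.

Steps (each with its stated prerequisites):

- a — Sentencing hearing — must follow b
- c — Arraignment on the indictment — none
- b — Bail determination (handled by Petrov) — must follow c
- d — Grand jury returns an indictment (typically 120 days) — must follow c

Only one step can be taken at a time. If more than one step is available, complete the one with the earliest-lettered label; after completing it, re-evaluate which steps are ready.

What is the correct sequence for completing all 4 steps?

Only c has no prerequisites, so it is first.
Ready: b and d. b has the earlier label → b.
Now a and d have their prerequisites met. a has the earlier label, so a next.
d needed c, now all done → d.

c → b → a → d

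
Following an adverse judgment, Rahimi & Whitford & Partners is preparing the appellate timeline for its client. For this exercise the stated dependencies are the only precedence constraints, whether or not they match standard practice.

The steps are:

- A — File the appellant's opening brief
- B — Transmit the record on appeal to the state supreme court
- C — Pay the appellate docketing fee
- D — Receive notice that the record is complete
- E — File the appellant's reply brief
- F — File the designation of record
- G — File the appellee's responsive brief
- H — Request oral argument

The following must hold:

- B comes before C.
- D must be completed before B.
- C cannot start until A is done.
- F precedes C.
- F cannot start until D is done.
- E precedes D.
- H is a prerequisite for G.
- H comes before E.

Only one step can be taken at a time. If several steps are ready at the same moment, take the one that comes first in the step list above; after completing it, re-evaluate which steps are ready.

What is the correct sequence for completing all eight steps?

Nothing is required for A and H. A is listed earlier → A first.
That leaves H as the only ready step → H.
E and G are both available; E is listed earlier → E.
D now also ready, so the ready set is {D, G}; D is listed earlier → D.
Ready: B, F and G. B is listed earlier → B.
Ready: F and G. F is listed earlier → F.
C now also ready, so the ready set is {C, G}; C is listed earlier → C.
G is the only step now ready → G.

A H E D B F C G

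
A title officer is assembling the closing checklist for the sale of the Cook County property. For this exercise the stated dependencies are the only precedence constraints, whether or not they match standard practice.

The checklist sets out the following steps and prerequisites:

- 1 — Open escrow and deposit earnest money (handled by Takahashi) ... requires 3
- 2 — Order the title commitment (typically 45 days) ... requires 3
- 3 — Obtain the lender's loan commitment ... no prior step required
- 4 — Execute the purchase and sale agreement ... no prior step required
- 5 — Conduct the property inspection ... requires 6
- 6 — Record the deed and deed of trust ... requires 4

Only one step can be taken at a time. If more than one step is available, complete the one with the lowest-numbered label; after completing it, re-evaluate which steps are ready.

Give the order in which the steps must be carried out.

3 1 2 4 6 5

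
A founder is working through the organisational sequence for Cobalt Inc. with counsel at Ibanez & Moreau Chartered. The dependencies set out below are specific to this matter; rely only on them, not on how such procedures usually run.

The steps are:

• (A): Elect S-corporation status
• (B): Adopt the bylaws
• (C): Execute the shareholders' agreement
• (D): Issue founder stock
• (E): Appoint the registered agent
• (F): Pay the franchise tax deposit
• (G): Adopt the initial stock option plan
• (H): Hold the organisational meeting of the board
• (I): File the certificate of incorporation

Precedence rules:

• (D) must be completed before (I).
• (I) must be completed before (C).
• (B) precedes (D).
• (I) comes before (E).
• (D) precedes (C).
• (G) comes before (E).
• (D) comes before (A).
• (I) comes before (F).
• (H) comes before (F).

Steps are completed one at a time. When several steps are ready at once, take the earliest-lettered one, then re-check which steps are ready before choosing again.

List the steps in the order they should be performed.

Nothing is required for (B), (G) and (H). (B) has the earlier label → (B) first.
(D) now also ready, so the ready set is {(D), (G), (H)}; (D) has the earlier label → (D).
(A) and (I) now also ready, so the ready set is {(A), (G), (H), (I)}; (A) has the earlier label → (A).
(G), (H) and (I) are all available; (G) has the earlier label → (G).
Ready: (H) and (I). (H) has the earlier label → (H).
(I) needed (D), now all done → (I).
(C), (E) and (F) are all available; (C) has the earlier label → (C).
(E) and (F) are both available; (E) has the earlier label → (E).
(F) is the only step now ready → (F).

(B), (D), (A), (G), (H), (I), (C), (E), (F)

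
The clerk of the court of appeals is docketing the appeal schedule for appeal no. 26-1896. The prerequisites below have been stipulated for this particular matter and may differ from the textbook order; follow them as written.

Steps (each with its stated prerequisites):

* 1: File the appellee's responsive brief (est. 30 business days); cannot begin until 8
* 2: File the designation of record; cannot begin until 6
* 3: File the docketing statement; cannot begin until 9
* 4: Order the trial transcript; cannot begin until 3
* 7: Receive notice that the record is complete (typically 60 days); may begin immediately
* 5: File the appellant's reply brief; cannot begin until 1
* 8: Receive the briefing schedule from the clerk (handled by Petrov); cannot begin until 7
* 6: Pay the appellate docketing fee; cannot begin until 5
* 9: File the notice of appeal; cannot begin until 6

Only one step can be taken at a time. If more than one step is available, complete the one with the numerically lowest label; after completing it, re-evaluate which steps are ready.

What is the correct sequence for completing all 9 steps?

7, 8, 1, 5, 6, 2, 9, 3, 4

7 is the only step with nothing outstanding, so it goes first.
8 is the only step now ready → 8.
Next only 1 has its prerequisites met → 1.
That leaves 5 as the only ready step → 5.
That leaves 6 as the only ready step → 6.
Now 2 and 9 have their prerequisites met. 2 has the earlier label, so 2 next.
9 is the only step now ready → 9.
3 needed 9, now all done → 3.
That leaves 4 as the only ready step → 4.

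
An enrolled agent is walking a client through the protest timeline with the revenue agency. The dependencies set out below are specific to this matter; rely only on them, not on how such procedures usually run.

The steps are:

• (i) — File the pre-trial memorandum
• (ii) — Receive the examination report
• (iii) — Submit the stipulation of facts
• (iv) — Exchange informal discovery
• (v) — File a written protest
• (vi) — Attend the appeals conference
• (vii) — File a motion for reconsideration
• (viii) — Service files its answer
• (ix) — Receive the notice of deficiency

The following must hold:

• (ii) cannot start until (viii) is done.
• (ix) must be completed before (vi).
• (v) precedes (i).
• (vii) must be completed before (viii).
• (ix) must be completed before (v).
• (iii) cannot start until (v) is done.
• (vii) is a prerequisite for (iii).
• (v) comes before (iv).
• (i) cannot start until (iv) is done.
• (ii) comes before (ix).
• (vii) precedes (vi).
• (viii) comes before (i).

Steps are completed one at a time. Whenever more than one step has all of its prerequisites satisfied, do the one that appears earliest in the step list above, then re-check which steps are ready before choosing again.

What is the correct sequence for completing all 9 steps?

(vii) → (viii) → (ii) → (ix) → (v) → (iii) → (iv) → (i) → (vi)

Only (vii) has no prerequisites, so it is first.
(viii) needed (vii), now all done → (viii).
(ii) is the only step now ready → (ii).
That leaves (ix) as the only ready step → (ix).
(v) and (vi) are both available; (v) is listed earlier → (v).
Now (iii), (iv) and (vi) have their prerequisites met. (iii) is listed earlier, so (iii) next.
(iv) and (vi) are both available; (iv) is listed earlier → (iv).
Ready: (i) and (vi). (i) is listed earlier → (i).
That leaves (vi) as the only ready step → (vi).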